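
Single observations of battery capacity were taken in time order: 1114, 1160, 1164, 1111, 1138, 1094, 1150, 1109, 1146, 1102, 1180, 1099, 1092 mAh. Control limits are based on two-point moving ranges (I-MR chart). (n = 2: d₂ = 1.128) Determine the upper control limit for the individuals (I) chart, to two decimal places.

X̄ = (1114 + 1160 + 1164 + 1111 + 1138 + 1094 + 1150 + 1109 + 1146 + 1102 + 1180 + 1099 + 1092) / 13 = 1127.6154
Moving ranges: 46, 4, 53, 27, 44, 56, 41, 37, 44, 78, 81, 7; M̄R̄ = 518.0000 / 12 = 43.1667
UCL = X̄ + 3·M̄R̄/d₂ = 1127.6154 + 3 × 43.1667 / 1.128 = 1242.4203

1242.42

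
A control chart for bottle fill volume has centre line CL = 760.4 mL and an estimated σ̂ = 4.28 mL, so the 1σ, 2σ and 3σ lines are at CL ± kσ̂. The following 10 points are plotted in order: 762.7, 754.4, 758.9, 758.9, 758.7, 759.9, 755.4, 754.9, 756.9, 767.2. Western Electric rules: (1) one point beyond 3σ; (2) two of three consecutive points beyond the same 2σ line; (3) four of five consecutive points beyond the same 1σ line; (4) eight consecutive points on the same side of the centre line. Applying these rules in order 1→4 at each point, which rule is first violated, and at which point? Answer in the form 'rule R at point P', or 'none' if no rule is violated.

Zone of each point (C = within 1σ̂, B = 1σ̂–2σ̂, A = 2σ̂–3σ̂, * = beyond 3σ̂; sign = side of CL): 1:+C, 2:-B, 3:-C, 4:-C, 5:-C, 6:-C, 7:-B, 8:-B, 9:-C, 10:+B
Rule 4 (eight consecutive points on the same side of the centre line) is satisfied at point 9.

rule 4 at point 9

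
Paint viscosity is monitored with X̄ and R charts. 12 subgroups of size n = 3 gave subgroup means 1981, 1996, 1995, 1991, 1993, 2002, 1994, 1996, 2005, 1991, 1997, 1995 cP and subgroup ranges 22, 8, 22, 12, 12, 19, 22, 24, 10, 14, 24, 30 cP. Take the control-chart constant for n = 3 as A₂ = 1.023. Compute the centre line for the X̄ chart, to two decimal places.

X̄̄ = (1981 + 1996 + 1995 + 1991 + 1993 + 2002 + 1994 + 1996 + 2005 + 1991 + 1997 + 1995) / 12 = 23936.0000 / 12 = 1994.6667
CL = X̄̄ = 1994.6667

1994.67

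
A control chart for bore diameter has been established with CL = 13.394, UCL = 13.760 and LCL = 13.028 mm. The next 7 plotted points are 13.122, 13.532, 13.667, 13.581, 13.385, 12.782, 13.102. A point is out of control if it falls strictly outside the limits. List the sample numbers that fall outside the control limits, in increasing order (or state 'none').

Compare each point to [13.028, 13.760]: sample 6 = 12.782 < LCL.

6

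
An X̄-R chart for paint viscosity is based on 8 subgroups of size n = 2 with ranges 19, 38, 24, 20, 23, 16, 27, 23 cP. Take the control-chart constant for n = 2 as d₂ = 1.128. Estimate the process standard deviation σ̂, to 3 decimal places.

21.055

R̄ = (19 + 38 + 24 + 20 + 23 + 16 + 27 + 23) / 8 = 23.7500
σ̂ = R̄ / d₂ = 23.7500 / 1.128 = 21.0550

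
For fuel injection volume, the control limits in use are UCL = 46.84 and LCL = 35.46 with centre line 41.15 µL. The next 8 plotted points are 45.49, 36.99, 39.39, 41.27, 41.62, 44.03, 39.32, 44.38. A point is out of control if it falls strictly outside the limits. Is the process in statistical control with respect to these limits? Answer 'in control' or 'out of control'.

in control

All 8 points lie within [35.46, 46.84].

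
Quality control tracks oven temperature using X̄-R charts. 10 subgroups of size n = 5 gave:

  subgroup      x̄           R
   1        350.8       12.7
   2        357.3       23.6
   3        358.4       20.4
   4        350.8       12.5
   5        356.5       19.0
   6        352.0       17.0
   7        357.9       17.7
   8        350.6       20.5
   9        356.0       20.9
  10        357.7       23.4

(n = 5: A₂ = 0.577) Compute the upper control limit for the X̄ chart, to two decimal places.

X̄̄ = (350.8 + 357.3 + 358.4 + 350.8 + 356.5 + 352.0 + 357.9 + 350.6 + 356.0 + 357.7) / 10 = 3548.0000 / 10 = 354.8000
R̄ = (12.7 + 23.6 + 20.4 + 12.5 + 19.0 + 17.0 + 17.7 + 20.5 + 20.9 + 23.4) / 10 = 187.7000 / 10 = 18.7700
UCL = X̄̄ + A₂·R̄ = 354.8000 + 0.577 × 18.7700 = 365.6303

365.63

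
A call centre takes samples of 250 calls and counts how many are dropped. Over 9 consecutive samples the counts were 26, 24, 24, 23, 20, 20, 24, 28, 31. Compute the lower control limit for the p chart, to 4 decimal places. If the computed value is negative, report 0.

p̄ = Σdᵢ / (k·n) = 220 / (9 × 250) = 0.09778
LCL = p̄ − 3·√(p̄(1−p̄)/n) = 0.09778 − 3 × 0.01878 = 0.04142

0.0414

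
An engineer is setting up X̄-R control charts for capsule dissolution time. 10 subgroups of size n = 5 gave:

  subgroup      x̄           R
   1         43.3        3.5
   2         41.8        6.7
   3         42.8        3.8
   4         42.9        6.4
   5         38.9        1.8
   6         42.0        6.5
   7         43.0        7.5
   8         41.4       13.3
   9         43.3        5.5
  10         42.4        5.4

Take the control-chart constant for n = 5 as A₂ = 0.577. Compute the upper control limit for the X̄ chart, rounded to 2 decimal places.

X̄̄ = (43.3 + 41.8 + 42.8 + 42.9 + 38.9 + 42.0 + 43.0 + 41.4 + 43.3 + 42.4) / 10 = 421.8000 / 10 = 42.1800
R̄ = (3.5 + 6.7 + 3.8 + 6.4 + 1.8 + 6.5 + 7.5 + 13.3 + 5.5 + 5.4) / 10 = 60.4000 / 10 = 6.0400
UCL = X̄̄ + A₂·R̄ = 42.1800 + 0.577 × 6.0400 = 45.6651

45.67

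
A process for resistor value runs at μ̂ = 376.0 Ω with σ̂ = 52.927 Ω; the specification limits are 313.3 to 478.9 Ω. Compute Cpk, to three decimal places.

Cpu = (USL − μ̂) / (3σ̂) = (478.9 − 376.0) / (3 × 52.927) = 0.6481; Cpl = (μ̂ − LSL) / (3σ̂) = (376.0 − 313.3) / (3 × 52.927) = 0.3949; Cpk = min(Cpu, Cpl) = 0.3949

0.395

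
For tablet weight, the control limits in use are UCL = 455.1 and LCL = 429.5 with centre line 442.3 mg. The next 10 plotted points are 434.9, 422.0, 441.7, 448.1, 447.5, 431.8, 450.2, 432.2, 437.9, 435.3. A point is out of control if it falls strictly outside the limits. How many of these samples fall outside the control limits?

Compare each point to [429.5, 455.1]: sample 2 = 422.0 < LCL.

1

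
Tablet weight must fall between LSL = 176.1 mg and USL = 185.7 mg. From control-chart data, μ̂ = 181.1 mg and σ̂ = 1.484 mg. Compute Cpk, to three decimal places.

1.033

Cpu = (USL − μ̂) / (3σ̂) = (185.7 − 181.1) / (3 × 1.484) = 1.0332; Cpl = (μ̂ − LSL) / (3σ̂) = (181.1 − 176.1) / (3 × 1.484) = 1.1231; Cpk = min(Cpu, Cpl) = 1.0332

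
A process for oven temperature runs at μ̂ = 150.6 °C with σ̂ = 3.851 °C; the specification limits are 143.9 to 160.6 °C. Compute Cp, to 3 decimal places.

0.723

Cp = (USL − LSL) / (6σ̂) = (160.6 − 143.9) / (6 × 3.851) = 16.7000 / 23.1060 = 0.7228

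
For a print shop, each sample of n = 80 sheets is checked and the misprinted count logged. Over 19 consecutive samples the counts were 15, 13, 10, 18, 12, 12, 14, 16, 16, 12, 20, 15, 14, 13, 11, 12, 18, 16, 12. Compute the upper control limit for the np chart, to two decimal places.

p̄ = Σdᵢ / (k·n) = 269 / (19 × 80) = 0.17697
UCL = np̄ + 3·√(np̄(1−p̄)) = 14.1579 + 3 × √(14.1579×0.82303) = 14.1579 + 3 × 3.4135 = 24.3985

24.40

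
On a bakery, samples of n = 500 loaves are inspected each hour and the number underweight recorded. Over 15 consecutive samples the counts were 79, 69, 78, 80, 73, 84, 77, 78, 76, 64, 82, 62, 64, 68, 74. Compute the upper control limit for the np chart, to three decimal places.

97.670

p̄ = Σdᵢ / (k·n) = 1108 / (15 × 500) = 0.14773
UCL = np̄ + 3·√(np̄(1−p̄)) = 73.8667 + 3 × √(73.8667×0.85227) = 73.8667 + 3 × 7.9344 = 97.6698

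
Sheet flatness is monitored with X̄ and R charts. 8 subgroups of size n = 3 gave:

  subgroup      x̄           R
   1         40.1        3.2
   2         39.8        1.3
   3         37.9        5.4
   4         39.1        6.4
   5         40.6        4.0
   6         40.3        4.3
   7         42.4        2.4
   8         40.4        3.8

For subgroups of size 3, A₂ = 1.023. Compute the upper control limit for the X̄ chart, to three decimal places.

44.014

X̄̄ = (40.1 + 39.8 + 37.9 + 39.1 + 40.6 + 40.3 + 42.4 + 40.4) / 8 = 320.6000 / 8 = 40.0750
R̄ = (3.2 + 1.3 + 5.4 + 6.4 + 4.0 + 4.3 + 2.4 + 3.8) / 8 = 30.8000 / 8 = 3.8500
UCL = X̄̄ + A₂·R̄ = 40.0750 + 1.023 × 3.8500 = 44.0136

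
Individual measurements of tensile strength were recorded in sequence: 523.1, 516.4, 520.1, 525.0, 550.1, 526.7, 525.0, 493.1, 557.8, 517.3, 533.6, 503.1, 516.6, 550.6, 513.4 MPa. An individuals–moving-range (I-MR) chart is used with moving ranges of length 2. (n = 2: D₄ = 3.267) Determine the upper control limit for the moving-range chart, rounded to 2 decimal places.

Moving ranges: 6.7, 3.7, 4.9, 25.1, 23.4, 1.7, 31.9, 64.7, 40.5, 16.3, 30.5, 13.5, 34.0, 37.2; M̄R̄ = 334.1000 / 14 = 23.8643
UCL_MR = D₄·M̄R̄ = 3.267 × 23.8643 = 77.9646

77.96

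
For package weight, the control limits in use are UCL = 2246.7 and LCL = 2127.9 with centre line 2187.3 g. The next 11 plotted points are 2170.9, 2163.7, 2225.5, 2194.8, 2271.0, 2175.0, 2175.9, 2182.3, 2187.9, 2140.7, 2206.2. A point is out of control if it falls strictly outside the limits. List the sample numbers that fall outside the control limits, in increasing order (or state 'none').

5

Compare each point to [2127.9, 2246.7]: sample 5 = 2271.0 > UCL.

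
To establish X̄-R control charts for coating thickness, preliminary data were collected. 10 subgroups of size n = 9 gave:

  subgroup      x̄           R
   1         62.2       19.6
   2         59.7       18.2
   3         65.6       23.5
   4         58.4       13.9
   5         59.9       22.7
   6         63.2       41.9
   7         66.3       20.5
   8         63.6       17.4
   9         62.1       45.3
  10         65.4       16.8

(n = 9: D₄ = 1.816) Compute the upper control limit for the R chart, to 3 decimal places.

43.548

R̄ = (19.6 + 18.2 + 23.5 + 13.9 + 22.7 + 41.9 + 20.5 + 17.4 + 45.3 + 16.8) / 10 = 239.8000 / 10 = 23.9800
UCL_R = D₄·R̄ = 1.816 × 23.9800 = 43.5477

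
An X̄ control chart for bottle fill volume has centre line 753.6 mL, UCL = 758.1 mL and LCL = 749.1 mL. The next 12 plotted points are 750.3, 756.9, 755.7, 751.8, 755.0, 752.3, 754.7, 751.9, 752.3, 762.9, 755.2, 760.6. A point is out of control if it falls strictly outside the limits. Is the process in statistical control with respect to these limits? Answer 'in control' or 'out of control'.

Compare each point to [749.1, 758.1]: sample 10 = 762.9 > UCL; sample 12 = 760.6 > UCL.

out of control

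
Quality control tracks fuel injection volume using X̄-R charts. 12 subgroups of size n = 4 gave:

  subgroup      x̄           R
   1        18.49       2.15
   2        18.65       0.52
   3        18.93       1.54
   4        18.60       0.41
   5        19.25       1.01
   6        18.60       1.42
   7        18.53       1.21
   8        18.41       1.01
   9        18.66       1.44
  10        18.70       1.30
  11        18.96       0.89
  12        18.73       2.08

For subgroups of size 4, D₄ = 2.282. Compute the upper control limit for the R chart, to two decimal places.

R̄ = (2.15 + 0.52 + 1.54 + 0.41 + 1.01 + 1.42 + 1.21 + 1.01 + 1.44 + 1.30 + 0.89 + 2.08) / 12 = 14.9800 / 12 = 1.2483
UCL_R = D₄·R̄ = 2.282 × 1.2483 = 2.8487

2.85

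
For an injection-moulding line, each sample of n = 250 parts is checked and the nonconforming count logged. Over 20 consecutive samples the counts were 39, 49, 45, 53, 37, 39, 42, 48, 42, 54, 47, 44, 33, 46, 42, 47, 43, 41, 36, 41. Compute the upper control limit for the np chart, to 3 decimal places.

61.366

p̄ = Σdᵢ / (k·n) = 868 / (20 × 250) = 0.17360
UCL = np̄ + 3·√(np̄(1−p̄)) = 43.4000 + 3 × √(43.4000×0.82640) = 43.4000 + 3 × 5.9888 = 61.3664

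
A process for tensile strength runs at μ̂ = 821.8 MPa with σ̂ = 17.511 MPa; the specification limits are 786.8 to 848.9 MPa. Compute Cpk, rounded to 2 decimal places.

0.52

Cpu = (USL − μ̂) / (3σ̂) = (848.9 − 821.8) / (3 × 17.511) = 0.5159; Cpl = (μ̂ − LSL) / (3σ̂) = (821.8 − 786.8) / (3 × 17.511) = 0.6662; Cpk = min(Cpu, Cpl) = 0.5159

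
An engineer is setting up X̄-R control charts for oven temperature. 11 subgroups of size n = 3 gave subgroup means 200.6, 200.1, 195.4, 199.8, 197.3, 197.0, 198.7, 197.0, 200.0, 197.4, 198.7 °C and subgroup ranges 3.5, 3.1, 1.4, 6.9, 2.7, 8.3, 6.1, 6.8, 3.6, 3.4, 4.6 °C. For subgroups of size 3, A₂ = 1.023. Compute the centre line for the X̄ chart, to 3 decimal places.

X̄̄ = (200.6 + 200.1 + 195.4 + 199.8 + 197.3 + 197.0 + 198.7 + 197.0 + 200.0 + 197.4 + 198.7) / 11 = 2182.0000 / 11 = 198.3636
CL = X̄̄ = 198.3636

198.364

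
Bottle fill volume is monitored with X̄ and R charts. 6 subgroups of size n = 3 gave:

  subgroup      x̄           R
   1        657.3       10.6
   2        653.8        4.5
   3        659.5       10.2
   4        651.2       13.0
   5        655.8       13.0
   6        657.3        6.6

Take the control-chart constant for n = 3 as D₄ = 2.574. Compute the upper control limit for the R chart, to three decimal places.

24.839

R̄ = (10.6 + 4.5 + 10.2 + 13.0 + 13.0 + 6.6) / 6 = 57.9000 / 6 = 9.6500
UCL_R = D₄·R̄ = 2.574 × 9.6500 = 24.8391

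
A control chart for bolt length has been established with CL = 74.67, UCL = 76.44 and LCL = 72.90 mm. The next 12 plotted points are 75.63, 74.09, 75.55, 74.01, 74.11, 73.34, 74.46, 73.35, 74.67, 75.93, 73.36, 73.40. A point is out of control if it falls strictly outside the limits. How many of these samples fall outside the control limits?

0

All 12 points lie within [72.90, 76.44].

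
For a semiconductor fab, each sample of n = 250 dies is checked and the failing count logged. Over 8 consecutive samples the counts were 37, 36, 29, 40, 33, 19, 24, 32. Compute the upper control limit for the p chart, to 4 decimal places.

p̄ = Σdᵢ / (k·n) = 250 / (8 × 250) = 0.12500
UCL = p̄ + 3·√(p̄(1−p̄)/n) = 0.12500 + 3 × √(0.12500×0.87500/250) = 0.12500 + 3 × 0.02092 = 0.18775

0.1877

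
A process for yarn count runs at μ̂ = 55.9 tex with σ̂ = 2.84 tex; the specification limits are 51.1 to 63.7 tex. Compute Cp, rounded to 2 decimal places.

Cp = (USL − LSL) / (6σ̂) = (63.7 − 51.1) / (6 × 2.84) = 12.6000 / 17.0400 = 0.7394

0.74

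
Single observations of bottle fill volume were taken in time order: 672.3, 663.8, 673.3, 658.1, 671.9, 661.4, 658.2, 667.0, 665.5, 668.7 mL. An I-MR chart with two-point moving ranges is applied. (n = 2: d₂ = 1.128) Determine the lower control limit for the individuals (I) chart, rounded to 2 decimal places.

X̄ = (672.3 + 663.8 + 673.3 + 658.1 + 671.9 + 661.4 + 658.2 + 667.0 + 665.5 + 668.7) / 10 = 666.0200
Moving ranges: 8.5, 9.5, 15.2, 13.8, 10.5, 3.2, 8.8, 1.5, 3.2; M̄R̄ = 74.2000 / 9 = 8.2444
LCL = X̄ − 3·M̄R̄/d₂ = 666.0200 − 3 × 8.2444 / 1.128 = 644.0933

644.09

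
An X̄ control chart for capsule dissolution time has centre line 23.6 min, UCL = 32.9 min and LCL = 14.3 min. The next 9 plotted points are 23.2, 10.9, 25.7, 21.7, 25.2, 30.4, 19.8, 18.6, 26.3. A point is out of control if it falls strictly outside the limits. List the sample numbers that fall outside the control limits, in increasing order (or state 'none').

Compare each point to [14.3, 32.9]: sample 2 = 10.9 < LCL.

2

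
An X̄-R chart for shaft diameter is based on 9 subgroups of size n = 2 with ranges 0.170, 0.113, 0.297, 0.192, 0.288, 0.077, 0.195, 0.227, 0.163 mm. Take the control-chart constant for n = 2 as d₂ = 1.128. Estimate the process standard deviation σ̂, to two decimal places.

R̄ = (0.170 + 0.113 + 0.297 + 0.192 + 0.288 + 0.077 + 0.195 + 0.227 + 0.163) / 9 = 0.1913
σ̂ = R̄ / d₂ = 0.1913 / 1.128 = 0.1696

0.17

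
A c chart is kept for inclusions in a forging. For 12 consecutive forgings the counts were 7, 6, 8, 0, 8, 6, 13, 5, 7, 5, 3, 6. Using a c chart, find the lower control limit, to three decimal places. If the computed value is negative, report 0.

0.000

c̄ = (7 + 6 + 8 + 0 + 8 + 6 + 13 + 5 + 7 + 5 + 3 + 6) / 12 = 74 / 12 = 6.1667
LCL = c̄ − 3√c̄ = 6.1667 − 3 × 2.4833 = -1.2832 → 0 (cannot be negative)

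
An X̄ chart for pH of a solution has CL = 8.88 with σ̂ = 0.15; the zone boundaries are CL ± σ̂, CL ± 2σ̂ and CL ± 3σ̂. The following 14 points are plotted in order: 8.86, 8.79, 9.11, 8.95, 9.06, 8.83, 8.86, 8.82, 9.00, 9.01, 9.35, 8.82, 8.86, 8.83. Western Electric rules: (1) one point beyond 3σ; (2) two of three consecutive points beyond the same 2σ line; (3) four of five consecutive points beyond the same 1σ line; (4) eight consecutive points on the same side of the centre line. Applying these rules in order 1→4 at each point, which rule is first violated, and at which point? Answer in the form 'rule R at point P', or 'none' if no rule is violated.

rule 1 at point 11

Zone of each point (C = within 1σ̂, B = 1σ̂–2σ̂, A = 2σ̂–3σ̂, * = beyond 3σ̂; sign = side of CL): 1:-C, 2:-C, 3:+B, 4:+C, 5:+B, 6:-C, 7:-C, 8:-C, 9:+C, 10:+C, 11:+*, 12:-C, 13:-C, 14:-C
Rule 1 (one point beyond the 3σ limits) is satisfied at point 11.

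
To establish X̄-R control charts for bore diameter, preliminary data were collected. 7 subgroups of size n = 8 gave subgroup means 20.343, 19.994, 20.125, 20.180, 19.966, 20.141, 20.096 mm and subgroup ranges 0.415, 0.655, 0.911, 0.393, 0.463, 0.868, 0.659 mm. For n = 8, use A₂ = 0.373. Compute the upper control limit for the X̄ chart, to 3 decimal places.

X̄̄ = (20.343 + 19.994 + 20.125 + 20.180 + 19.966 + 20.141 + 20.096) / 7 = 140.8450 / 7 = 20.1207
R̄ = (0.415 + 0.655 + 0.911 + 0.393 + 0.463 + 0.868 + 0.659) / 7 = 4.3640 / 7 = 0.6234
UCL = X̄̄ + A₂·R̄ = 20.1207 + 0.373 × 0.6234 = 20.3533

20.353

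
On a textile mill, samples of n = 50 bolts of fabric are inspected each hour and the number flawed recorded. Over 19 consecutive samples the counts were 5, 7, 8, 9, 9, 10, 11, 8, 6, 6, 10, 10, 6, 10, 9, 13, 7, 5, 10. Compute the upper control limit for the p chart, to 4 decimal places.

0.3257

p̄ = Σdᵢ / (k·n) = 159 / (19 × 50) = 0.16737
UCL = p̄ + 3·√(p̄(1−p̄)/n) = 0.16737 + 3 × √(0.16737×0.83263/50) = 0.16737 + 3 × 0.05279 = 0.32575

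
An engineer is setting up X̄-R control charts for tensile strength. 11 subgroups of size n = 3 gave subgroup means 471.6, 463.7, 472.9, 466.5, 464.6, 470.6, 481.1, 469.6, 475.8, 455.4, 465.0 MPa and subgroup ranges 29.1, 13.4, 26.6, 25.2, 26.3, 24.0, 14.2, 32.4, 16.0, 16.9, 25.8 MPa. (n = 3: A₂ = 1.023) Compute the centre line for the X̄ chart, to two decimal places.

468.80

X̄̄ = (471.6 + 463.7 + 472.9 + 466.5 + 464.6 + 470.6 + 481.1 + 469.6 + 475.8 + 455.4 + 465.0) / 11 = 5156.8000 / 11 = 468.8000
CL = X̄̄ = 468.8000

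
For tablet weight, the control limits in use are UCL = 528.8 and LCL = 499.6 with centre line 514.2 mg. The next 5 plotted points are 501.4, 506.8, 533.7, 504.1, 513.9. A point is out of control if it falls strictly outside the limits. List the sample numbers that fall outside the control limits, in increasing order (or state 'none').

Compare each point to [499.6, 528.8]: sample 3 = 533.7 > UCL.

3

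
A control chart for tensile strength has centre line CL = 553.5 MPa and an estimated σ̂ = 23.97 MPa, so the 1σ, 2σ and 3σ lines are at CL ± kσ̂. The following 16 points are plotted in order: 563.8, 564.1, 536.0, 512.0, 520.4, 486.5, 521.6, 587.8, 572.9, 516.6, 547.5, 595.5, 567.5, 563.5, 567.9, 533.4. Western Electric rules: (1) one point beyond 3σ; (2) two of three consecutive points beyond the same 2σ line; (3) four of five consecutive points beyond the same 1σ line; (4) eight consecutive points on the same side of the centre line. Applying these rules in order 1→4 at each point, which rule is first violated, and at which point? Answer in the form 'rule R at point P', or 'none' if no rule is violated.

rule 3 at point 7

Zone of each point (C = within 1σ̂, B = 1σ̂–2σ̂, A = 2σ̂–3σ̂, * = beyond 3σ̂; sign = side of CL): 1:+C, 2:+C, 3:-C, 4:-B, 5:-B, 6:-A, 7:-B, 8:+B, 9:+C, 10:-B, 11:-C, 12:+B, 13:+C, 14:+C, 15:+C, 16:-C
Rule 3 (four of five consecutive points beyond the same 1σ limit) is satisfied at point 7.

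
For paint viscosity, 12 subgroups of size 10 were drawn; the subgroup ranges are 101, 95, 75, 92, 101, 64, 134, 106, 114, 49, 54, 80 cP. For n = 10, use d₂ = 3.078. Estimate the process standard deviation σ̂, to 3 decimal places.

28.834

R̄ = (101 + 95 + 75 + 92 + 101 + 64 + 134 + 106 + 114 + 49 + 54 + 80) / 12 = 88.7500
σ̂ = R̄ / d₂ = 88.7500 / 3.078 = 28.8337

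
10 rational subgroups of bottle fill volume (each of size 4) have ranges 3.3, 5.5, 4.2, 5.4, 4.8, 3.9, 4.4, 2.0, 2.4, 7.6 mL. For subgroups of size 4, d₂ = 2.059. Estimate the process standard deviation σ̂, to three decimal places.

2.113

R̄ = (3.3 + 5.5 + 4.2 + 5.4 + 4.8 + 3.9 + 4.4 + 2.0 + 2.4 + 7.6) / 10 = 4.3500
σ̂ = R̄ / d₂ = 4.3500 / 2.059 = 2.1127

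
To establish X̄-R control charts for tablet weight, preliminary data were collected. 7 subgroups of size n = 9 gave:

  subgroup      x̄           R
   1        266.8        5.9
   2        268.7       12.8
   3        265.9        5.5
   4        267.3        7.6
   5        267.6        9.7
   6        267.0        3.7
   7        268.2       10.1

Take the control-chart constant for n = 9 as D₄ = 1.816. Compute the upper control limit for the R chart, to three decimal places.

14.346

R̄ = (5.9 + 12.8 + 5.5 + 7.6 + 9.7 + 3.7 + 10.1) / 7 = 55.3000 / 7 = 7.9000
UCL_R = D₄·R̄ = 1.816 × 7.9000 = 14.3464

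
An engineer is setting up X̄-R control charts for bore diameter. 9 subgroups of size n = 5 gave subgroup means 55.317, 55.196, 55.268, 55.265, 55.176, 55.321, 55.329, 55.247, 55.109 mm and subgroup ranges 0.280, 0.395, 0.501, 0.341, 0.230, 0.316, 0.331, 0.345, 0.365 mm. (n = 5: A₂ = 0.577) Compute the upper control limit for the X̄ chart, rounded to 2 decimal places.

X̄̄ = (55.317 + 55.196 + 55.268 + 55.265 + 55.176 + 55.321 + 55.329 + 55.247 + 55.109) / 9 = 497.2280 / 9 = 55.2476
R̄ = (0.280 + 0.395 + 0.501 + 0.341 + 0.230 + 0.316 + 0.331 + 0.345 + 0.365) / 9 = 3.1040 / 9 = 0.3449
UCL = X̄̄ + A₂·R̄ = 55.2476 + 0.577 × 0.3449 = 55.4466

55.45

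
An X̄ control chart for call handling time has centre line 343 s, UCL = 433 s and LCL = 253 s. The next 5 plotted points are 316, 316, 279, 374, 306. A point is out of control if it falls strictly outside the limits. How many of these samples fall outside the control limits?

All 5 points lie within [253, 433].

0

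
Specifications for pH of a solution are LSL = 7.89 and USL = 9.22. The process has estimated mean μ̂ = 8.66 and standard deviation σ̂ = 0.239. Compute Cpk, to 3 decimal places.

0.781

Cpu = (USL − μ̂) / (3σ̂) = (9.22 − 8.66) / (3 × 0.239) = 0.7810; Cpl = (μ̂ − LSL) / (3σ̂) = (8.66 − 7.89) / (3 × 0.239) = 1.0739; Cpk = min(Cpu, Cpl) = 0.7810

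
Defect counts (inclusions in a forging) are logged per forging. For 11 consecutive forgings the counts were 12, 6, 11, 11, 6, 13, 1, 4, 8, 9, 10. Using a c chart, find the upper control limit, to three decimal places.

c̄ = (12 + 6 + 11 + 11 + 6 + 13 + 1 + 4 + 8 + 9 + 10) / 11 = 91 / 11 = 8.2727
UCL = c̄ + 3√c̄ = 8.2727 + 3 × √8.2727 = 8.2727 + 3 × 2.8762 = 16.9014

16.901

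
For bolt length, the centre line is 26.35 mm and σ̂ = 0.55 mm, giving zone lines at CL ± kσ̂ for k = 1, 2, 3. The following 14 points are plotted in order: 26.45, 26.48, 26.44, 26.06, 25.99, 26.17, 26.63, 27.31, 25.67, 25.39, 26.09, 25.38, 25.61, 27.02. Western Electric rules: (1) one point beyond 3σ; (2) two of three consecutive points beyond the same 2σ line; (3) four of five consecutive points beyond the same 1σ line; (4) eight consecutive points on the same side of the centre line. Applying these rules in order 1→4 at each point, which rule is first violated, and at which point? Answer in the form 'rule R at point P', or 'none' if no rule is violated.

rule 3 at point 13

Zone of each point (C = within 1σ̂, B = 1σ̂–2σ̂, A = 2σ̂–3σ̂, * = beyond 3σ̂; sign = side of CL): 1:+C, 2:+C, 3:+C, 4:-C, 5:-C, 6:-C, 7:+C, 8:+B, 9:-B, 10:-B, 11:-C, 12:-B, 13:-B, 14:+B
Rule 3 (four of five consecutive points beyond the same 1σ limit) is satisfied at point 13.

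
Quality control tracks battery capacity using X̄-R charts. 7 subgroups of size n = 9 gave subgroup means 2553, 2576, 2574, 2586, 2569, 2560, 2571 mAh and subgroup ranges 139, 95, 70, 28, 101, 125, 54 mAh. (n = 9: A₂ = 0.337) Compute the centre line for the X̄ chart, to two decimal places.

X̄̄ = (2553 + 2576 + 2574 + 2586 + 2569 + 2560 + 2571) / 7 = 17989.0000 / 7 = 2569.8571
CL = X̄̄ = 2569.8571

2569.86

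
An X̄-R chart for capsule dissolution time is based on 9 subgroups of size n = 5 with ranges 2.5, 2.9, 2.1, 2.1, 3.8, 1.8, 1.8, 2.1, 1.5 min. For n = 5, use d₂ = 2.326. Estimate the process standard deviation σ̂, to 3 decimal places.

R̄ = (2.5 + 2.9 + 2.1 + 2.1 + 3.8 + 1.8 + 1.8 + 2.1 + 1.5) / 9 = 2.2889
σ̂ = R̄ / d₂ = 2.2889 / 2.326 = 0.9840

0.984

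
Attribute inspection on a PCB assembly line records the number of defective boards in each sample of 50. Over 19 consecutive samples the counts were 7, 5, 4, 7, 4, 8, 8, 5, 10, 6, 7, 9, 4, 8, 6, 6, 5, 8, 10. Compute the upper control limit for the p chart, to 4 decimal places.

p̄ = Σdᵢ / (k·n) = 127 / (19 × 50) = 0.13368
UCL = p̄ + 3·√(p̄(1−p̄)/n) = 0.13368 + 3 × √(0.13368×0.86632/50) = 0.13368 + 3 × 0.04813 = 0.27807

0.2781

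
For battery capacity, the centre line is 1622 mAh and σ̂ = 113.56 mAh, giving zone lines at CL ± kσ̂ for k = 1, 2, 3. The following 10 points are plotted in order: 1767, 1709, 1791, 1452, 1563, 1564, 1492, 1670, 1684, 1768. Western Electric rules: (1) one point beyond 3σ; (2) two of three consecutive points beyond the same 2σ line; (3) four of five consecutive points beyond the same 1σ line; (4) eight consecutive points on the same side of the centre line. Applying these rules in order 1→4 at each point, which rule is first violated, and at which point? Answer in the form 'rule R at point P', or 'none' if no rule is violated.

none

Zone of each point (C = within 1σ̂, B = 1σ̂–2σ̂, A = 2σ̂–3σ̂, * = beyond 3σ̂; sign = side of CL): 1:+B, 2:+C, 3:+B, 4:-B, 5:-C, 6:-C, 7:-B, 8:+C, 9:+C, 10:+B
No rule fires across all 10 points.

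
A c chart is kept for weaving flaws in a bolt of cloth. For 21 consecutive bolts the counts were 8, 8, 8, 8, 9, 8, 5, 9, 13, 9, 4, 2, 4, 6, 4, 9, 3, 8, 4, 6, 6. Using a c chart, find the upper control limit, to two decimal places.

c̄ = (8 + 8 + 8 + 8 + 9 + 8 + 5 + 9 + 13 + 9 + 4 + 2 + 4 + 6 + 4 + 9 + 3 + 8 + 4 + 6 + 6) / 21 = 141 / 21 = 6.7143
UCL = c̄ + 3√c̄ = 6.7143 + 3 × √6.7143 = 6.7143 + 3 × 2.5912 = 14.4879

14.49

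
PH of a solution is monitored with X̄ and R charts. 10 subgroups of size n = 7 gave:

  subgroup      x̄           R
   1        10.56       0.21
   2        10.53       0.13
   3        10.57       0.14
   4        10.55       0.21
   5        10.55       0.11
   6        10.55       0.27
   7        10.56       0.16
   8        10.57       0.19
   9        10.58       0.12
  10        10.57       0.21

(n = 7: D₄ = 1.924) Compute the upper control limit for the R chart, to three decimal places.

0.337

R̄ = (0.21 + 0.13 + 0.14 + 0.21 + 0.11 + 0.27 + 0.16 + 0.19 + 0.12 + 0.21) / 10 = 1.7500 / 10 = 0.1750
UCL_R = D₄·R̄ = 1.924 × 0.1750 = 0.3367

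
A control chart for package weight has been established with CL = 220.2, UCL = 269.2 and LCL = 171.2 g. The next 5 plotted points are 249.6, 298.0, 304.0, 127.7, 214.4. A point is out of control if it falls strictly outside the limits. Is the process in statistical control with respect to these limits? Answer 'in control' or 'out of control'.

out of control

Compare each point to [171.2, 269.2]: sample 2 = 298.0 > UCL; sample 3 = 304.0 > UCL; sample 4 = 127.7 < LCL.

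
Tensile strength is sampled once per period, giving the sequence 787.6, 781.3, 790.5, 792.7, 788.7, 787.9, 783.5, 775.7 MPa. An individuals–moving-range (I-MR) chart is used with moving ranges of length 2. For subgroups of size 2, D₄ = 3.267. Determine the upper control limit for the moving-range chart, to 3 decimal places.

16.195

Moving ranges: 6.3, 9.2, 2.2, 4.0, 0.8, 4.4, 7.8; M̄R̄ = 34.7000 / 7 = 4.9571
UCL_MR = D₄·M̄R̄ = 3.267 × 4.9571 = 16.1950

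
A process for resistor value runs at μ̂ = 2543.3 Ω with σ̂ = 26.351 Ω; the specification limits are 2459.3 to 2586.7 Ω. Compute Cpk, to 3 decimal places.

0.549

Cpu = (USL − μ̂) / (3σ̂) = (2586.7 − 2543.3) / (3 × 26.351) = 0.5490; Cpl = (μ̂ − LSL) / (3σ̂) = (2543.3 − 2459.3) / (3 × 26.351) = 1.0626; Cpk = min(Cpu, Cpl) = 0.5490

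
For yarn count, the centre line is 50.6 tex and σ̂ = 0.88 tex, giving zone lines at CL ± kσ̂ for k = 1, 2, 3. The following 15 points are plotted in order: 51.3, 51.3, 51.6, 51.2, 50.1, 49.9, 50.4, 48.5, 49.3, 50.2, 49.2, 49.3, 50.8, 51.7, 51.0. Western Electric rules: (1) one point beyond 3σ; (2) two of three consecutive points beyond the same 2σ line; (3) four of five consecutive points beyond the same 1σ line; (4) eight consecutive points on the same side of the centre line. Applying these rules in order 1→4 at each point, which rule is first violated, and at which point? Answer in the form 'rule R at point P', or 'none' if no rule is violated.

Zone of each point (C = within 1σ̂, B = 1σ̂–2σ̂, A = 2σ̂–3σ̂, * = beyond 3σ̂; sign = side of CL): 1:+C, 2:+C, 3:+B, 4:+C, 5:-C, 6:-C, 7:-C, 8:-A, 9:-B, 10:-C, 11:-B, 12:-B, 13:+C, 14:+B, 15:+C
Rule 3 (four of five consecutive points beyond the same 1σ limit) is satisfied at point 12.

rule 3 at point 12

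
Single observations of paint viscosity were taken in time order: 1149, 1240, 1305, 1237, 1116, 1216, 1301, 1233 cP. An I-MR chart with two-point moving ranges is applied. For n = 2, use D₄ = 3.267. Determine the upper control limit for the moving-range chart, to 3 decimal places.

Moving ranges: 91, 65, 68, 121, 100, 85, 68; M̄R̄ = 598.0000 / 7 = 85.4286
UCL_MR = D₄·M̄R̄ = 3.267 × 85.4286 = 279.0951

279.095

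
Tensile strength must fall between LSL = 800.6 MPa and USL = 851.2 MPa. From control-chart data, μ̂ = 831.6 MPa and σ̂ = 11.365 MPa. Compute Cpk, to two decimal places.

0.57

Cpu = (USL − μ̂) / (3σ̂) = (851.2 − 831.6) / (3 × 11.365) = 0.5749; Cpl = (μ̂ − LSL) / (3σ̂) = (831.6 − 800.6) / (3 × 11.365) = 0.9092; Cpk = min(Cpu, Cpl) = 0.5749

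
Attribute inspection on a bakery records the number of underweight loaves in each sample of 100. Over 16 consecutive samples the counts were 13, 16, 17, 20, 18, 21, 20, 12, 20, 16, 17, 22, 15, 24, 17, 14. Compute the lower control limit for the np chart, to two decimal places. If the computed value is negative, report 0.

p̄ = Σdᵢ / (k·n) = 282 / (16 × 100) = 0.17625
LCL = np̄ − 3·√(np̄(1−p̄)) = 17.6250 − 3 × 3.8103 = 6.1940

6.19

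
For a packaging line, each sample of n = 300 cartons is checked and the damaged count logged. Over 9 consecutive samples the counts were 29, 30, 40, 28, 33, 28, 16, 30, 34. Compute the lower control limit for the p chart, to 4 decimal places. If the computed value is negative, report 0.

p̄ = Σdᵢ / (k·n) = 268 / (9 × 300) = 0.09926
LCL = p̄ − 3·√(p̄(1−p̄)/n) = 0.09926 − 3 × 0.01726 = 0.04747

0.0475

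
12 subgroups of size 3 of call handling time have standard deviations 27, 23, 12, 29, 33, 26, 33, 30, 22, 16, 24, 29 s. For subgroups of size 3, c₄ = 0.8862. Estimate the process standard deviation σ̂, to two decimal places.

s̄ = (27 + 23 + 12 + 29 + 33 + 26 + 33 + 30 + 22 + 16 + 24 + 29) / 12 = 25.3333
σ̂ = s̄ / c₄ = 25.3333 / 0.8862 = 28.5865

28.59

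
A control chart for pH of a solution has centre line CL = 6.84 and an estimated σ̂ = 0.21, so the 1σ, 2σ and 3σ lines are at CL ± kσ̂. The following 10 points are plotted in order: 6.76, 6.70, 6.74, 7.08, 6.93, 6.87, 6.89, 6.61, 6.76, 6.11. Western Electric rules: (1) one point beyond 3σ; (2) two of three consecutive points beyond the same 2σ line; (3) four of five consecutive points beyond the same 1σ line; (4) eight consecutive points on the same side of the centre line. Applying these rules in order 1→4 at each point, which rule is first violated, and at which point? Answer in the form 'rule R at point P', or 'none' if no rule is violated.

Zone of each point (C = within 1σ̂, B = 1σ̂–2σ̂, A = 2σ̂–3σ̂, * = beyond 3σ̂; sign = side of CL): 1:-C, 2:-C, 3:-C, 4:+B, 5:+C, 6:+C, 7:+C, 8:-B, 9:-C, 10:-*
Rule 1 (one point beyond the 3σ limits) is satisfied at point 10.

rule 1 at point 10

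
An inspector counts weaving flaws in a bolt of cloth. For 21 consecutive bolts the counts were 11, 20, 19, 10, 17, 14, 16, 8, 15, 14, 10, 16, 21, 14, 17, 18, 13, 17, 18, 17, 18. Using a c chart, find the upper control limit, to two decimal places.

27.15

c̄ = (11 + 20 + 19 + 10 + 17 + 14 + 16 + 8 + 15 + 14 + 10 + 16 + 21 + 14 + 17 + 18 + 13 + 17 + 18 + 17 + 18) / 21 = 323 / 21 = 15.3810
UCL = c̄ + 3√c̄ = 15.3810 + 3 × √15.3810 = 15.3810 + 3 × 3.9219 = 27.1465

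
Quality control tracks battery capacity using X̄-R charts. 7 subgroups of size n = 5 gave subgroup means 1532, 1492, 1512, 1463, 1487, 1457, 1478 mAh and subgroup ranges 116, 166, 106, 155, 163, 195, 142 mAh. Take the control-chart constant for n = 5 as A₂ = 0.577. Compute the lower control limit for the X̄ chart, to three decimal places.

X̄̄ = (1532 + 1492 + 1512 + 1463 + 1487 + 1457 + 1478) / 7 = 10421.0000 / 7 = 1488.7143
R̄ = (116 + 166 + 106 + 155 + 163 + 195 + 142) / 7 = 1043.0000 / 7 = 149.0000
LCL = X̄̄ − A₂·R̄ = 1488.7143 − 0.577 × 149.0000 = 1402.7413

1402.741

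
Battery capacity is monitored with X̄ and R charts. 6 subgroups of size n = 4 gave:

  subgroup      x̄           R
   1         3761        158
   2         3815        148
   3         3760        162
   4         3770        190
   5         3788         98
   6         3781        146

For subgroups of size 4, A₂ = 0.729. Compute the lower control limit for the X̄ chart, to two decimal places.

X̄̄ = (3761 + 3815 + 3760 + 3770 + 3788 + 3781) / 6 = 22675.0000 / 6 = 3779.1667
R̄ = (158 + 148 + 162 + 190 + 98 + 146) / 6 = 902.0000 / 6 = 150.3333
LCL = X̄̄ − A₂·R̄ = 3779.1667 − 0.729 × 150.3333 = 3669.5737

3669.57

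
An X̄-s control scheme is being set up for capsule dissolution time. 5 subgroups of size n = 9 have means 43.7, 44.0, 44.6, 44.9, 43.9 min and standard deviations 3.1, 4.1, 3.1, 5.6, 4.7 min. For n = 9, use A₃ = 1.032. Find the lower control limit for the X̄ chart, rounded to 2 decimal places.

39.97

X̄̄ = (43.7 + 44.0 + 44.6 + 44.9 + 43.9) / 5 = 44.2200
s̄ = (3.1 + 4.1 + 3.1 + 5.6 + 4.7) / 5 = 4.1200
LCL = X̄̄ − A₃·s̄ = 44.2200 − 1.032 × 4.1200 = 39.9682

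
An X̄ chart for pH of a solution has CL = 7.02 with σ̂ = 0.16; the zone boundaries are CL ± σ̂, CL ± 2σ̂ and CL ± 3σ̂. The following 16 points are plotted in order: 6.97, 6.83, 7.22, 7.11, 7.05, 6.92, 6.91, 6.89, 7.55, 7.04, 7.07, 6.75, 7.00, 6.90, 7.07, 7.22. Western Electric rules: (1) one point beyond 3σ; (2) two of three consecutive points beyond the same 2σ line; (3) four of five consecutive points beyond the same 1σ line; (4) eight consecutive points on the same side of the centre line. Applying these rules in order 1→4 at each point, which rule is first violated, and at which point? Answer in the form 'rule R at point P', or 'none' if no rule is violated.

Zone of each point (C = within 1σ̂, B = 1σ̂–2σ̂, A = 2σ̂–3σ̂, * = beyond 3σ̂; sign = side of CL): 1:-C, 2:-B, 3:+B, 4:+C, 5:+C, 6:-C, 7:-C, 8:-C, 9:+*, 10:+C, 11:+C, 12:-B, 13:-C, 14:-C, 15:+C, 16:+B
Rule 1 (one point beyond the 3σ limits) is satisfied at point 9.

rule 1 at point 9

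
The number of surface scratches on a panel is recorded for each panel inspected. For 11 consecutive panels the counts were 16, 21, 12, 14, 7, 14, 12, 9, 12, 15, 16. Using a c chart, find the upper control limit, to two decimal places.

24.46

c̄ = (16 + 21 + 12 + 14 + 7 + 14 + 12 + 9 + 12 + 15 + 16) / 11 = 148 / 11 = 13.4545
UCL = c̄ + 3√c̄ = 13.4545 + 3 × √13.4545 = 13.4545 + 3 × 3.6680 = 24.4587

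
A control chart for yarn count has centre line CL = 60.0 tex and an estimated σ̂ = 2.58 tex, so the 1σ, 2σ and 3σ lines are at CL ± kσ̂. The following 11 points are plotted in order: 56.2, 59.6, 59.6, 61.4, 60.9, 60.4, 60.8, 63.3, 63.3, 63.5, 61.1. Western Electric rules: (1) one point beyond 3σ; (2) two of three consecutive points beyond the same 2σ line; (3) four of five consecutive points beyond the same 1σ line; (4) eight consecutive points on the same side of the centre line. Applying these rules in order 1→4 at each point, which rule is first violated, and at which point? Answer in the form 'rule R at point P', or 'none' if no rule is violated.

rule 4 at point 11

Zone of each point (C = within 1σ̂, B = 1σ̂–2σ̂, A = 2σ̂–3σ̂, * = beyond 3σ̂; sign = side of CL): 1:-B, 2:-C, 3:-C, 4:+C, 5:+C, 6:+C, 7:+C, 8:+B, 9:+B, 10:+B, 11:+C
Rule 4 (eight consecutive points on the same side of the centre line) is satisfied at point 11.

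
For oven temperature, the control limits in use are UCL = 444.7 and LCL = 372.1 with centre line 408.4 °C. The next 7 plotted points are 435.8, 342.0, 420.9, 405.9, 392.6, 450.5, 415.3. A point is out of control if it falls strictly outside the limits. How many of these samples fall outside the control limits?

Compare each point to [372.1, 444.7]: sample 2 = 342.0 < LCL; sample 6 = 450.5 > UCL.

2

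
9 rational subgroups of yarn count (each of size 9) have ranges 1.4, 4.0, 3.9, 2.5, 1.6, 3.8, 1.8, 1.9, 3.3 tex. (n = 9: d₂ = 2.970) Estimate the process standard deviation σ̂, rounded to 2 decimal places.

0.91

R̄ = (1.4 + 4.0 + 3.9 + 2.5 + 1.6 + 3.8 + 1.8 + 1.9 + 3.3) / 9 = 2.6889
σ̂ = R̄ / d₂ = 2.6889 / 2.970 = 0.9053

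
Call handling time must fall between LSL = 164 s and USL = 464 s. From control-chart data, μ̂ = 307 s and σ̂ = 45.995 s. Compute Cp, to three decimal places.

1.087

Cp = (USL − LSL) / (6σ̂) = (464 − 164) / (6 × 45.995) = 300.0000 / 275.9700 = 1.0871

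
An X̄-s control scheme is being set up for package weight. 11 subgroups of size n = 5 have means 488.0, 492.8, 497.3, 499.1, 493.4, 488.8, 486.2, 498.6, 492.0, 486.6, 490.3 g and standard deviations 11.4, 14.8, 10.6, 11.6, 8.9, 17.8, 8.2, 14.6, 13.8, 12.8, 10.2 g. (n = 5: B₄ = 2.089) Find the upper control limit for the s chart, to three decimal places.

25.581

s̄ = (11.4 + 14.8 + 10.6 + 11.6 + 8.9 + 17.8 + 8.2 + 14.6 + 13.8 + 12.8 + 10.2) / 11 = 12.2455
UCL_s = B₄·s̄ = 2.089 × 12.2455 = 25.5808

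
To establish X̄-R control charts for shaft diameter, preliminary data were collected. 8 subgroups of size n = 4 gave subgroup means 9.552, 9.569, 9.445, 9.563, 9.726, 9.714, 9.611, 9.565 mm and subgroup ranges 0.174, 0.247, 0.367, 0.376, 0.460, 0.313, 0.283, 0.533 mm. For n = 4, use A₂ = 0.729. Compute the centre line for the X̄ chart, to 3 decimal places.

X̄̄ = (9.552 + 9.569 + 9.445 + 9.563 + 9.726 + 9.714 + 9.611 + 9.565) / 8 = 76.7450 / 8 = 9.5931
CL = X̄̄ = 9.5931

9.593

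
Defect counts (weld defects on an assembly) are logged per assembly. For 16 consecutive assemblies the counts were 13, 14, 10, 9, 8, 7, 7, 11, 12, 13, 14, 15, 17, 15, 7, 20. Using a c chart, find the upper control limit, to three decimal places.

c̄ = (13 + 14 + 10 + 9 + 8 + 7 + 7 + 11 + 12 + 13 + 14 + 15 + 17 + 15 + 7 + 20) / 16 = 192 / 16 = 12.0000
UCL = c̄ + 3√c̄ = 12.0000 + 3 × √12.0000 = 12.0000 + 3 × 3.4641 = 22.3923

22.392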